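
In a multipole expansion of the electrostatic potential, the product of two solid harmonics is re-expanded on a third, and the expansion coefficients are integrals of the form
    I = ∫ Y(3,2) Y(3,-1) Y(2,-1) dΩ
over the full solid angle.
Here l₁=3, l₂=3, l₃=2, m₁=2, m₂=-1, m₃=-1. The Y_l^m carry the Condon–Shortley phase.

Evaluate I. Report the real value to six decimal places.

0.162868

Rules hold: Σm=0, L=8 even, 0≤2≤6.
N = 7·7·5 = 245
Δ = 4!·2!·2!/9! = 1/3780
Racah Σ t=1..3: t=1:−1/24 t=2:+1/4 t=3:−1/24 = 1/6
⇒ 3j(3 3 2; 0 0 0)² = 4/105, sgn +1
Racah Σ t=0..1: t=0:+1/48 t=1:−1/12 = -1/16
⇒ 3j(3 3 2; 2 -1 -1)² = 1/28, sgn +1
4πI² = N·(3j₀)²·(3jₘ)² = 1/3
I = +1·√(0.333333/4π) = 0.16286750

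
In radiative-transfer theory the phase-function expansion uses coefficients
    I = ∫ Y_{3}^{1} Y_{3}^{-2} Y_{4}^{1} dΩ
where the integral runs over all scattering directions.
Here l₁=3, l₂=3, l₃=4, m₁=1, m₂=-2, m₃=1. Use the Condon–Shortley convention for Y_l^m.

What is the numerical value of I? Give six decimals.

0.145070

m-sum 0 ✓  L=10 even ✓  0≤4≤6 ✓
Π(2lᵢ+1) = 7×7×9 = 441
triangle coeff Δ(3,3,4) = 1/34650
Σ_t [0,2]: t=0:+1/72 t=1:−1/16 t=2:+1/72 = -5/144
(3j)²=2/77 [(3 3 4; 0 0 0)], sign=-1
Σ_t [0,1]: t=0:+1/48 t=1:−1/144 = 1/72
(3j)²=16/693 [(3 3 4; 1 -2 1)], sign=-1
⇒ 4πI² = 32/121
I = (+1)√(32/121/(4π)) = 0.14506992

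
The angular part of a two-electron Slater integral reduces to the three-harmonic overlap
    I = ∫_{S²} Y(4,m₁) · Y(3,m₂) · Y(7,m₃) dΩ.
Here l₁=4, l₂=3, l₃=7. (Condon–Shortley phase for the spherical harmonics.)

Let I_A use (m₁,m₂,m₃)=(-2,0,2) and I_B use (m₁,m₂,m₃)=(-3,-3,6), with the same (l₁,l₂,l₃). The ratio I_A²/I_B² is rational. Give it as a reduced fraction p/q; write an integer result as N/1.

70/143

l's match ⇒ only the (l;m) 3-j factors differ between A and B.
A: triangle coeff Δ(4,3,7) = 1/45045; Σ_t [0,0]: t=0:+1/51840 = 1/51840; (3j)²=8/429 [(4 3 7; -2 0 2)], sign=-1
B: triangle coeff Δ(4,3,7) = 1/45045; Σ_t [0,0]: t=0:+1/3628800 = 1/3628800; (3j)²=4/105 [(4 3 7; -3 -3 6)], sign=-1
I_A²/I_B² = (8/429)/(4/105) = 70/143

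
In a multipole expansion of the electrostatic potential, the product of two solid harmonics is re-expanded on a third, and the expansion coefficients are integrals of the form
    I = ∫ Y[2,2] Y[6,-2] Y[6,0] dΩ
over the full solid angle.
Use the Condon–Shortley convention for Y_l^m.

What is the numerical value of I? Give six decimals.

-0.191909

m-sum 0 ✓  L=14 even ✓  4≤6≤8 ✓
Π(2lᵢ+1) = 5×13×13 = 845
triangle coeff Δ(2,6,6) = 1/90090
Σ_t [0,2]: t=0:+1/69120 t=1:−1/14400 t=2:+1/69120 = -7/172800
(3j)²=14/715 [(2 6 6; 0 0 0)], sign=-1
Σ_t [0,0]: t=0:+1/69120 = 1/69120
(3j)²=4/143 [(2 6 6; 2 -2 0)], sign=+1
⇒ 4πI² = 56/121
I = (-1)√(56/121/(4π)) = -0.19190947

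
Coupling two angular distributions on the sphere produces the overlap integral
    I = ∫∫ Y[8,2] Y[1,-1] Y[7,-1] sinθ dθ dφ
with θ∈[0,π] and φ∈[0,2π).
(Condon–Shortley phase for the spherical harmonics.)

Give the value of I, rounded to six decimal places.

Checks pass: Σm=0; 16 even; l₃=7∈[7,9].
(2·8+1)(2·1+1)(2·7+1) = 765
Δ: 2! 14! 0! / 17! → 1/2040
sum: t=1:−1/25401600 = -1/25401600
3j²(8 1 7; 0 0 0) = Δ·Π!·Σ² = 8/255  (sign +1)
sum: t=0:+1/58060800 = 1/58060800
3j²(8 1 7; 2 -1 -1) = Δ·Π!·Σ² = 3/136  (sign +1)
combine: 4πI² = 765·8/255·3/136 = 9/17
take √, sign +1: I = 0.20525411

0.205254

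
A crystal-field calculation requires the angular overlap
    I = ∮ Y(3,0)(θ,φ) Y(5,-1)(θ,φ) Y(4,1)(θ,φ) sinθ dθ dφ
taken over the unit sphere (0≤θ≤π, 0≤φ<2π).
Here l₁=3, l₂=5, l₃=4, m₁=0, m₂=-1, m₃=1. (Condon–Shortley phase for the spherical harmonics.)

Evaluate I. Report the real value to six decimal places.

Checks pass: Σm=0; 12 even; l₃=4∈[2,8].
(2·3+1)(2·5+1)(2·4+1) = 693
Δ: 4! 2! 6! / 13! → 1/180180
sum: t=1:−1/576 t=2:+1/144 t=3:−1/576 = 1/288
3j²(3 5 4; 0 0 0) = Δ·Π!·Σ² = 20/1001  (sign +1)
sum: t=1:−1/432 t=2:+1/192 t=3:−1/1440 = 19/8640
3j²(3 5 4; 0 -1 1) = Δ·Π!·Σ² = 361/30030  (sign -1)
combine: 4πI² = 693·20/1001·361/30030 = 2166/13013
take √, sign -1: I = -0.11508947

-0.115089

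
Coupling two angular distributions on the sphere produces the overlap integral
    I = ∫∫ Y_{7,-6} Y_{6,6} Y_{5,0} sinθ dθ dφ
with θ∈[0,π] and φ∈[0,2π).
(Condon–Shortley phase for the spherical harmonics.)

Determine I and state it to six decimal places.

m-sum 0 ✓  L=18 even ✓  1≤5≤13 ✓
Π(2lᵢ+1) = 15×13×11 = 2145
triangle coeff Δ(7,6,5) = 1/174594420
Σ_t [2,6]: t=2:+1/4147200 t=3:−1/207360 t=4:+1/82944 t=5:−1/207360 t=6:+1/4147200 = 1/345600
(3j)²=420/46189 [(7 6 5; 0 0 0)], sign=-1
Σ_t [8,8]: t=8:+1/116121600 = 1/116121600
(3j)²=165/9044 [(7 6 5; -6 6 0)], sign=-1
⇒ 4πI² = 37125/104329
I = (+1)√(37125/104329/(4π)) = 0.16827739

0.168277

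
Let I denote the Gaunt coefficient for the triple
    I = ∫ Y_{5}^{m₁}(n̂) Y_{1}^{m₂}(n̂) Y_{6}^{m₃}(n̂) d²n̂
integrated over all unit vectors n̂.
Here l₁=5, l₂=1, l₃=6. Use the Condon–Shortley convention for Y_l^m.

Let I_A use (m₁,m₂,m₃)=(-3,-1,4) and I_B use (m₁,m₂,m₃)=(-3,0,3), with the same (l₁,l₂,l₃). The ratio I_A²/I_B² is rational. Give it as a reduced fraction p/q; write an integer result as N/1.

Same 5,1,6: normalisation and zero-m 3j drop out of the ratio.
A: Δ: 0! 10! 2! / 13! → 1/858; sum: t=0:+1/161280 = 1/161280; 3j²(5 1 6; -3 -1 4) = Δ·Π!·Σ² = 15/286  (sign +1)
B: Δ: 0! 10! 2! / 13! → 1/858; sum: t=0:+1/80640 = 1/80640; 3j²(5 1 6; -3 0 3) = Δ·Π!·Σ² = 9/286  (sign -1)
I_A²/I_B² = (15/286)/(9/286) = 5/3

5/3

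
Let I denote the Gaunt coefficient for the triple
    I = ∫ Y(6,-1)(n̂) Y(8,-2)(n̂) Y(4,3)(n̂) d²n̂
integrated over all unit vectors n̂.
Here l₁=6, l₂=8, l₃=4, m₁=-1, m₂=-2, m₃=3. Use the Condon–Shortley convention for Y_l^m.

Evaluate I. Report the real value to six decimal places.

-0.160635

Checks pass: Σm=0; 18 even; l₃=4∈[2,14].
(2·6+1)(2·8+1)(2·4+1) = 1989
Δ: 10! 2! 6! / 19! → 1/23279256
sum: t=4:+1/1658880 t=5:−1/518400 t=6:+1/1658880 = -1/1382400
3j²(6 8 4; 0 0 0) = Δ·Π!·Σ² = 504/46189  (sign -1)
sum: t=5:−1/3456000 t=6:+1/12441600 = -13/62208000
3j²(6 8 4; -1 -2 3) = Δ·Π!·Σ² = 637/42636  (sign +1)
combine: 4πI² = 1989·504/46189·637/42636 = 240786/742577
take √, sign -1: I = -0.16063491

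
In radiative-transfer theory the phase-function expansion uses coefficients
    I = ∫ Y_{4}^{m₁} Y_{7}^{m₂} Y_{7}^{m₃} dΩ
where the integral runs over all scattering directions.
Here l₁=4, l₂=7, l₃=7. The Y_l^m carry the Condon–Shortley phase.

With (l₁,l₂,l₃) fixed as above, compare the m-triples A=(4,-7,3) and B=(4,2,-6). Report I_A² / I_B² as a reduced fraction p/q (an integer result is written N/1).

7/25

Shared (l₁,l₂,l₃)=(4,7,7): N and (l;000)² cancel in I_A²/I_B².
A: Δ = 4!·4!·10!/19! = 1/58198140; Racah Σ t=0..0: t=0:+1/2090188800 = 1/2090188800; ⇒ 3j(4 7 7; 4 -7 3)² = 7/5814, sgn +1
B: Δ = 4!·4!·10!/19! = 1/58198140; Racah Σ t=0..0: t=0:+1/209018880 = 1/209018880; ⇒ 3j(4 7 7; 4 2 -6)² = 25/5814, sgn -1
I_A²/I_B² = (7/5814)/(25/5814) = 7/25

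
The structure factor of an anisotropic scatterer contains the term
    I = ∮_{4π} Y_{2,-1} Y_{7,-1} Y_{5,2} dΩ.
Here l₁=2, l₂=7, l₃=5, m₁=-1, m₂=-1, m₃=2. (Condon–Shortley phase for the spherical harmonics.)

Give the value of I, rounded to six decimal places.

-0.143343

Checks pass: Σm=0; 14 even; l₃=5∈[5,9].
(2·2+1)(2·7+1)(2·5+1) = 825
Δ: 4! 0! 10! / 15! → 1/15015
sum: t=2:+1/57600 = 1/57600
3j²(2 7 5; 0 0 0) = Δ·Π!·Σ² = 21/715  (sign -1)
sum: t=3:−1/181440 = -1/181440
3j²(2 7 5; -1 -1 2) = Δ·Π!·Σ² = 32/3003  (sign +1)
combine: 4πI² = 825·21/715·32/3003 = 480/1859
take √, sign -1: I = -0.14334284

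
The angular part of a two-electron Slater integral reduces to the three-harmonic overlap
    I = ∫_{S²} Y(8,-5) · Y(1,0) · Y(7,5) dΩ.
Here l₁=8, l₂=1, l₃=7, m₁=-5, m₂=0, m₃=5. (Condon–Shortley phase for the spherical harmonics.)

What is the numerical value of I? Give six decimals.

-0.191081

Rules hold: Σm=0, L=16 even, 7≤7≤9.
N = 17·3·15 = 765
Δ = 2!·14!·0!/17! = 1/2040
Racah Σ t=1..1: t=1:−1/25401600 = -1/25401600
⇒ 3j(8 1 7; 0 0 0)² = 8/255, sgn +1
Racah Σ t=1..1: t=1:−1/958003200 = -1/958003200
⇒ 3j(8 1 7; -5 0 5)² = 13/680, sgn -1
4πI² = N·(3j₀)²·(3jₘ)² = 39/85
I = -1·√(0.458824/4π) = -0.19108118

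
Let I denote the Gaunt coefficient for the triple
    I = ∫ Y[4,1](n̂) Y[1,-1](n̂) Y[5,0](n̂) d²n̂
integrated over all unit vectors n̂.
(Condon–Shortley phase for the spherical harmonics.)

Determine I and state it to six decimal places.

0.155288

m-sum 0 ✓  L=10 even ✓  3≤5≤5 ✓
Π(2lᵢ+1) = 9×3×11 = 297
triangle coeff Δ(4,1,5) = 1/495
Σ_t [0,0]: t=0:+1/576 = 1/576
(3j)²=5/99 [(4 1 5; 0 0 0)], sign=-1
Σ_t [0,0]: t=0:+1/1440 = 1/1440
(3j)²=2/99 [(4 1 5; 1 -1 0)], sign=-1
⇒ 4πI² = 10/33
I = (+1)√(10/33/(4π)) = 0.15528807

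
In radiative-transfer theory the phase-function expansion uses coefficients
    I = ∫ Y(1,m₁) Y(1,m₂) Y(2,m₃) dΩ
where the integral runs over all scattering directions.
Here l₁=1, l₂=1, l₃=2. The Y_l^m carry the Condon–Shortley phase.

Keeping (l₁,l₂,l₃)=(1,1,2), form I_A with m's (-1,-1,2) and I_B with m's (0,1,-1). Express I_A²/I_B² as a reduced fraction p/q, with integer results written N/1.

Same 1,1,2: normalisation and zero-m 3j drop out of the ratio.
A: Δ: 0! 2! 2! / 5! → 1/30; sum: t=0:+1/4 = 1/4; 3j²(1 1 2; -1 -1 2) = Δ·Π!·Σ² = 1/5  (sign +1)
B: Δ: 0! 2! 2! / 5! → 1/30; sum: t=0:+1/2 = 1/2; 3j²(1 1 2; 0 1 -1) = Δ·Π!·Σ² = 1/10  (sign -1)
I_A²/I_B² = (1/5)/(1/10) = 2/1

2/1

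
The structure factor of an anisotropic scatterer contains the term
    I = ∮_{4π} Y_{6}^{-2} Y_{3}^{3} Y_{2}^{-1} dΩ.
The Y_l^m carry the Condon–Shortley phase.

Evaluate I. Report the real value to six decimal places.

0.000000

|6−3|≤2≤6+3 violated ⇒ I = 0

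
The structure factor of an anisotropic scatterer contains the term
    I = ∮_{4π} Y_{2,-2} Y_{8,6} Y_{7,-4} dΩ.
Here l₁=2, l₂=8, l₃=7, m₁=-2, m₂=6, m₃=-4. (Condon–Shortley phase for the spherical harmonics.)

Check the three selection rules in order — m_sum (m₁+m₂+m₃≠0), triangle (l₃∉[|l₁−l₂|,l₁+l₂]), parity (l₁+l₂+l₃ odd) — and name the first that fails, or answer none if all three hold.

m₁+m₂+m₃ = -2 + 6 − 4 = 0  ✓
triangle: |2−8|=6 ≤ l₃=7 ≤ 2+8=10  ✓
parity: l₁+l₂+l₃ = 17 is odd  ✗

parity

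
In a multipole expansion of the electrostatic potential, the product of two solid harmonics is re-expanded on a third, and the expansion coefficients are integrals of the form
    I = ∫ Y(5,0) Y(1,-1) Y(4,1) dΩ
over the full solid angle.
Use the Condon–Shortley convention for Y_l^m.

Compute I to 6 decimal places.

0.155288

Checks pass: Σm=0; 10 even; l₃=4∈[4,6].
(2·5+1)(2·1+1)(2·4+1) = 297
Δ: 2! 8! 0! / 11! → 1/495
sum: t=1:−1/576 = -1/576
3j²(5 1 4; 0 0 0) = Δ·Π!·Σ² = 5/99  (sign -1)
sum: t=0:+1/1440 = 1/1440
3j²(5 1 4; 0 -1 1) = Δ·Π!·Σ² = 2/99  (sign -1)
combine: 4πI² = 297·5/99·2/99 = 10/33
take √, sign +1: I = 0.15528807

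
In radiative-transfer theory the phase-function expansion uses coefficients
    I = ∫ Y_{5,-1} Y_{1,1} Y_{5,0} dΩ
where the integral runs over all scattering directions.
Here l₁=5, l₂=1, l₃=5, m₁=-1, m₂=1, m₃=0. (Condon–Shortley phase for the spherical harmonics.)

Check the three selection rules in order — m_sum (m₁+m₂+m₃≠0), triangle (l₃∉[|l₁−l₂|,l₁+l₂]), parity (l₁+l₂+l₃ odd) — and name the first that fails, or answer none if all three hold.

m₁+m₂+m₃ = -1 + 1 + 0 = 0  ✓
triangle: |5−1|=4 ≤ l₃=5 ≤ 5+1=6  ✓
parity: l₁+l₂+l₃ = 11 is odd  ✗

parity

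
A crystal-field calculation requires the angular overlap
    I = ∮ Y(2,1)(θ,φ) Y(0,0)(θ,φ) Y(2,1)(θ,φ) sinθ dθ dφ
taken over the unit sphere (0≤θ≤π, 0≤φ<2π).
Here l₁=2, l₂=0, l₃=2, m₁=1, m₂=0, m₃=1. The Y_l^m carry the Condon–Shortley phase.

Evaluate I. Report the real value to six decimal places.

0.000000

m-sum = 1 + 0 + 1 = 2 ≠ 0 ⇒ I = 0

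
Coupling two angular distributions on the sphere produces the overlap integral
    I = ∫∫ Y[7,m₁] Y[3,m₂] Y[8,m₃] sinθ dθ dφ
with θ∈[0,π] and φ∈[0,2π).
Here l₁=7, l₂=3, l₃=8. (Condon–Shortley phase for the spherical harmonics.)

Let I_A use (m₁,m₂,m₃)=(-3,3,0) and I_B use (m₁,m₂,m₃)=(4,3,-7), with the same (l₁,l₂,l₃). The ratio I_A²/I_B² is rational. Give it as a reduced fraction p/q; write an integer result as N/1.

l's match ⇒ only the (l;m) 3-j factors differ between A and B.
A: triangle coeff Δ(7,3,8) = 1/5290740; Σ_t [2,2]: t=2:+1/46448640 = 1/46448640; (3j)²=75/8398 [(7 3 8; -3 3 0)], sign=+1
B: triangle coeff Δ(7,3,8) = 1/5290740; Σ_t [2,2]: t=2:+1/1916006400 = 1/1916006400; (3j)²=15/1292 [(7 3 8; 4 3 -7)], sign=-1
I_A²/I_B² = (75/8398)/(15/1292) = 10/13

10/13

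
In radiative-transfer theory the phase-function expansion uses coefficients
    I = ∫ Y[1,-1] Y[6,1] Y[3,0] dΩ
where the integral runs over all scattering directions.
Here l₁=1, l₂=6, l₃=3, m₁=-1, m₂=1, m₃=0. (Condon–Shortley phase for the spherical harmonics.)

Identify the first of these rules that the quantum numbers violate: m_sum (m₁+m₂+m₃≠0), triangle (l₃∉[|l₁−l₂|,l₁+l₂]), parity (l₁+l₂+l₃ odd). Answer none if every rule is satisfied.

triangle

azimuthal sum: -1 + 1 + 0 = 0  ✓
5 ≤ 3 ≤ 7 (triangle on l)  ✗
L = 1 + 6 + 3 = 10 (even)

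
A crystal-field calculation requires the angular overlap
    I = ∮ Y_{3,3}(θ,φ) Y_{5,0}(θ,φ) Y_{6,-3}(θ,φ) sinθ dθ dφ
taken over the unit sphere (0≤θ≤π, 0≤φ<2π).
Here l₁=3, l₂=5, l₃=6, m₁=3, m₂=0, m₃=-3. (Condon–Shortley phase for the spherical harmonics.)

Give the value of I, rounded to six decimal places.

0.190675

Checks pass: Σm=0; 14 even; l₃=6∈[2,8].
(2·3+1)(2·5+1)(2·6+1) = 1001
Δ: 2! 4! 8! / 15! → 1/675675
sum: t=0:+1/8640 t=1:−1/2304 t=2:+1/8640 = -7/34560
3j²(3 5 6; 0 0 0) = Δ·Π!·Σ² = 7/429  (sign -1)
sum: t=0:+1/34560 = 1/34560
3j²(3 5 6; 3 0 -3) = Δ·Π!·Σ² = 4/143  (sign -1)
combine: 4πI² = 1001·7/429·4/143 = 196/429
take √, sign +1: I = 0.19067531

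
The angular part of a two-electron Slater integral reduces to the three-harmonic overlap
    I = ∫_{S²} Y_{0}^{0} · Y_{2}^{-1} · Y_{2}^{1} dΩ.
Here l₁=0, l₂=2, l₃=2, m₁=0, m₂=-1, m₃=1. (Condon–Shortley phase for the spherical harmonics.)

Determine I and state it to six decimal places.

m-sum 0 ✓  L=4 even ✓  2≤2≤2 ✓
Π(2lᵢ+1) = 1×5×5 = 25
triangle coeff Δ(0,2,2) = 1/5
Σ_t [0,0]: t=0:+1/4 = 1/4
(3j)²=1/5 [(0 2 2; 0 0 0)], sign=+1
Σ_t [0,0]: t=0:+1/6 = 1/6
(3j)²=1/5 [(0 2 2; 0 -1 1)], sign=-1
⇒ 4πI² = 1/1
I = (-1)√(1/1/(4π)) = -0.28209479

-0.282095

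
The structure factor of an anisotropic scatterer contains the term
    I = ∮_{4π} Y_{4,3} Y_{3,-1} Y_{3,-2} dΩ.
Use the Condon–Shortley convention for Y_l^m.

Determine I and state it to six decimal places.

-0.095955

Checks pass: Σm=0; 10 even; l₃=3∈[1,7].
(2·4+1)(2·3+1)(2·3+1) = 441
Δ: 4! 4! 2! / 11! → 1/34650
sum: t=1:−1/72 t=2:+1/16 t=3:−1/72 = 5/144
3j²(4 3 3; 0 0 0) = Δ·Π!·Σ² = 2/77  (sign -1)
sum: t=0:+1/288 t=1:−1/144 = -1/288
3j²(4 3 3; 3 -1 -2) = Δ·Π!·Σ² = 1/99  (sign +1)
combine: 4πI² = 441·2/77·1/99 = 14/121
take √, sign -1: I = -0.09595473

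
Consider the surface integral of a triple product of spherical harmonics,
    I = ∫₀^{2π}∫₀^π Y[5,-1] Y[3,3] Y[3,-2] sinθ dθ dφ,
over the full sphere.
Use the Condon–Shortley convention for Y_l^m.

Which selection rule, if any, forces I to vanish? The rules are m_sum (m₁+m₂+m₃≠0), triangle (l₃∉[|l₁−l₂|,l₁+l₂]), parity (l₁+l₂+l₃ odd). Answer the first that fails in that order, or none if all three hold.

m₁+m₂+m₃ = -1 + 3 − 2 = 0  ✓
triangle: |5−3|=2 ≤ l₃=3 ≤ 5+3=8  ✓
parity: l₁+l₂+l₃ = 11 is odd  ✗

parity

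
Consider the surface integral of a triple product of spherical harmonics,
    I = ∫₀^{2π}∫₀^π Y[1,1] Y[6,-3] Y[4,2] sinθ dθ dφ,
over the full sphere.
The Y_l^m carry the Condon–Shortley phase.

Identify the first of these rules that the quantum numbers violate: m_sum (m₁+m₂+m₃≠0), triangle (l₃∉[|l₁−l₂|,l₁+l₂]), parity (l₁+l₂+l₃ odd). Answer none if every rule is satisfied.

triangle

Σmᵢ = 0  ✓
l₃∈[|l₁−l₂|,l₁+l₂]=[5,7], have l₃=4  ✗
Σlᵢ = 11 ⇒ odd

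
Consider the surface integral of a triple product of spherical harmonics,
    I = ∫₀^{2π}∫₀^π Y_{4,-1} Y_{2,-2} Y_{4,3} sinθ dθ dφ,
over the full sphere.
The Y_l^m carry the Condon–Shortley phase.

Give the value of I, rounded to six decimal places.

0.159270

Checks pass: Σm=0; 10 even; l₃=4∈[2,6].
(2·4+1)(2·2+1)(2·4+1) = 405
Δ: 2! 6! 2! / 11! → 1/13860
sum: t=0:+1/192 t=1:−1/36 t=2:+1/192 = -5/288
3j²(4 2 4; 0 0 0) = Δ·Π!·Σ² = 20/693  (sign -1)
sum: t=0:+1/480 = 1/480
3j²(4 2 4; -1 -2 3) = Δ·Π!·Σ² = 3/110  (sign -1)
combine: 4πI² = 405·20/693·3/110 = 270/847
take √, sign +1: I = 0.15927046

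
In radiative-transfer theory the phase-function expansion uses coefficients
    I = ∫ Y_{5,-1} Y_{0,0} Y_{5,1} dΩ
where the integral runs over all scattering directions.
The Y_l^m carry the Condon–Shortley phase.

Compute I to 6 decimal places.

-0.282095

Rules hold: Σm=0, L=10 even, 5≤5≤5.
N = 11·1·11 = 121
Δ = 0!·10!·0!/11! = 1/11
Racah Σ t=0..0: t=0:+1/14400 = 1/14400
⇒ 3j(5 0 5; 0 0 0)² = 1/11, sgn -1
Racah Σ t=0..0: t=0:+1/17280 = 1/17280
⇒ 3j(5 0 5; -1 0 1)² = 1/11, sgn +1
4πI² = N·(3j₀)²·(3jₘ)² = 1/1
I = -1·√(1/4π) = -0.28209479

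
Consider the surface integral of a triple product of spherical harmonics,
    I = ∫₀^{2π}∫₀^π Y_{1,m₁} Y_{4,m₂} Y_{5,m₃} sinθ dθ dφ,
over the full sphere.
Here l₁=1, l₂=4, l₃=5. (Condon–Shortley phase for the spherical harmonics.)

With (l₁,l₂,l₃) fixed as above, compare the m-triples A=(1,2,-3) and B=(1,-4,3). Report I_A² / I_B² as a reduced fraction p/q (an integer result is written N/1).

28/1

Shared (l₁,l₂,l₃)=(1,4,5): N and (l;000)² cancel in I_A²/I_B².
A: Δ = 0!·2!·8!/11! = 1/495; Racah Σ t=0..0: t=0:+1/2880 = 1/2880; ⇒ 3j(1 4 5; 1 2 -3)² = 28/495, sgn +1
B: Δ = 0!·2!·8!/11! = 1/495; Racah Σ t=0..0: t=0:+1/80640 = 1/80640; ⇒ 3j(1 4 5; 1 -4 3)² = 1/495, sgn +1
I_A²/I_B² = (28/495)/(1/495) = 28/1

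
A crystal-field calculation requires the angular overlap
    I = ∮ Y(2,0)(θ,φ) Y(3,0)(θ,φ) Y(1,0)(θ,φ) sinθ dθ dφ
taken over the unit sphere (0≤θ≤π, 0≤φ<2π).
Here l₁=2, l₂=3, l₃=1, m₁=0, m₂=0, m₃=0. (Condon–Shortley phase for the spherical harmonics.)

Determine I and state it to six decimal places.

Rules hold: Σm=0, L=6 even, 1≤1≤5.
N = 5·7·3 = 105
Δ = 4!·0!·2!/7! = 1/105
Racah Σ t=2..2: t=2:+1/4 = 1/4
⇒ 3j(2 3 1; 0 0 0)² = 3/35, sgn -1
(m-triple is (0,0,0) — same symbol as above.)
4πI² = N·(3j₀)²·(3jₘ)² = 27/35
I = +1·√(0.771429/4π) = 0.24776670

0.247767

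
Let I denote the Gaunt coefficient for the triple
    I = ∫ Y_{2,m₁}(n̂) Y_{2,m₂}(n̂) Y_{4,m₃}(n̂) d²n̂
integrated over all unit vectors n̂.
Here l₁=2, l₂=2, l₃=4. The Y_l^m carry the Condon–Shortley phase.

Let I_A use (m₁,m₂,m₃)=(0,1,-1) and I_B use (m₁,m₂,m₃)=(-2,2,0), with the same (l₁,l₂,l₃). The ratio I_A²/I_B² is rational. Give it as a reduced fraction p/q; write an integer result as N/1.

30/1

Same 2,2,4: normalisation and zero-m 3j drop out of the ratio.
A: Δ: 0! 4! 4! / 9! → 1/630; sum: t=0:+1/24 = 1/24; 3j²(2 2 4; 0 1 -1) = Δ·Π!·Σ² = 1/21  (sign -1)
B: Δ: 0! 4! 4! / 9! → 1/630; sum: t=0:+1/576 = 1/576; 3j²(2 2 4; -2 2 0) = Δ·Π!·Σ² = 1/630  (sign +1)
I_A²/I_B² = (1/21)/(1/630) = 30/1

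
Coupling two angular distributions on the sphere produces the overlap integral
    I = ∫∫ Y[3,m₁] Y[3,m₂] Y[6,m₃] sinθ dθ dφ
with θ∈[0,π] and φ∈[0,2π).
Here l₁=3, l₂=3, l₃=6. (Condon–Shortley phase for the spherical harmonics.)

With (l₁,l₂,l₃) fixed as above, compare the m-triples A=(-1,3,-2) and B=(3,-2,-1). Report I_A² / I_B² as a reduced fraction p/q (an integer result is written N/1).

l's match ⇒ only the (l;m) 3-j factors differ between A and B.
A: triangle coeff Δ(3,3,6) = 1/12012; Σ_t [0,0]: t=0:+1/34560 = 1/34560; (3j)²=1/429 [(3 3 6; -1 3 -2)], sign=+1
B: triangle coeff Δ(3,3,6) = 1/12012; Σ_t [0,0]: t=0:+1/86400 = 1/86400; (3j)²=1/1716 [(3 3 6; 3 -2 -1)], sign=-1
I_A²/I_B² = (1/429)/(1/1716) = 4/1

4/1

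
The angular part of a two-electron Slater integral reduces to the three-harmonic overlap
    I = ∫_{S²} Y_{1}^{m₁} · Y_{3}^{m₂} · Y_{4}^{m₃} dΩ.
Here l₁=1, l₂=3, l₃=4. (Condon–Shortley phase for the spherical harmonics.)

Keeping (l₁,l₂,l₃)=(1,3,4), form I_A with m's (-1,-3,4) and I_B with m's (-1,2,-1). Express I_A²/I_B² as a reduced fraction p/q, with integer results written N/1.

Same 1,3,4: normalisation and zero-m 3j drop out of the ratio.
A: Δ: 0! 2! 6! / 9! → 1/252; sum: t=0:+1/1440 = 1/1440; 3j²(1 3 4; -1 -3 4) = Δ·Π!·Σ² = 1/9  (sign +1)
B: Δ: 0! 2! 6! / 9! → 1/252; sum: t=0:+1/240 = 1/240; 3j²(1 3 4; -1 2 -1) = Δ·Π!·Σ² = 1/84  (sign -1)
I_A²/I_B² = (1/9)/(1/84) = 28/3

28/3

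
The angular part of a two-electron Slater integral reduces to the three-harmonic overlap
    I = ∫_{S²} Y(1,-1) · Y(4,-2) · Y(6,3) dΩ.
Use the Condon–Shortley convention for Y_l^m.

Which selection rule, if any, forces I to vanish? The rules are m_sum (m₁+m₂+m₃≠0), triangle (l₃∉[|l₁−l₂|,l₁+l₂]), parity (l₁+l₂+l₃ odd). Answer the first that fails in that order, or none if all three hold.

m₁+m₂+m₃ = -1 − 2 + 3 = 0  ✓
triangle: |1−4|=3 ≤ l₃=6 ≤ 1+4=5  ✗
parity: l₁+l₂+l₃ = 11 is odd

triangle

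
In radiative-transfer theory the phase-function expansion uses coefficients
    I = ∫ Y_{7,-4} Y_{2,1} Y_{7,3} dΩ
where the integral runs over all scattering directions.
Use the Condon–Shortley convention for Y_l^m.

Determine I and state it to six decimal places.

m-sum 0 ✓  L=16 even ✓  5≤7≤9 ✓
Π(2lᵢ+1) = 15×5×15 = 1125
triangle coeff Δ(7,2,7) = 1/185640
Σ_t [0,2]: t=0:+1/2419200 t=1:−1/518400 t=2:+1/2419200 = -1/907200
(3j)²=56/3315 [(7 2 7; 0 0 0)], sign=+1
Σ_t [1,2]: t=1:−1/14515200 t=2:+1/4354560 = 1/6220800
(3j)²=77/4420 [(7 2 7; -4 1 3)], sign=+1
⇒ 4πI² = 16170/48841
I = (+1)√(16170/48841/(4π)) = 0.16231468

0.162315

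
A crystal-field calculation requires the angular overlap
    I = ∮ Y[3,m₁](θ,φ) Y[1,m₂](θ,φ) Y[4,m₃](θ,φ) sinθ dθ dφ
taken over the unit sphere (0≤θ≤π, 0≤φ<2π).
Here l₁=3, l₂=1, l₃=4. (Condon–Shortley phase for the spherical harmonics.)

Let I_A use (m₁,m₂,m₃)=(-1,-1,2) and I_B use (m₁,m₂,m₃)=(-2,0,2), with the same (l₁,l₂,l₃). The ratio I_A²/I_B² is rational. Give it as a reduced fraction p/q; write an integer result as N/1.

Shared (l₁,l₂,l₃)=(3,1,4): N and (l;000)² cancel in I_A²/I_B².
A: Δ = 0!·6!·2!/9! = 1/252; Racah Σ t=0..0: t=0:+1/96 = 1/96; ⇒ 3j(3 1 4; -1 -1 2)² = 5/84, sgn +1
B: Δ = 0!·6!·2!/9! = 1/252; Racah Σ t=0..0: t=0:+1/120 = 1/120; ⇒ 3j(3 1 4; -2 0 2)² = 1/21, sgn +1
I_A²/I_B² = (5/84)/(1/21) = 5/4

5/4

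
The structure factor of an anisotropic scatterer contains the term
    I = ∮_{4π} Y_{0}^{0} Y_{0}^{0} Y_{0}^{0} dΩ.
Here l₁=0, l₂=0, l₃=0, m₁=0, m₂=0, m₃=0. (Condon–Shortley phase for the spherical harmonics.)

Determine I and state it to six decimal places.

Checks pass: Σm=0; 0 even; l₃=0∈[0,0].
(2·0+1)(2·0+1)(2·0+1) = 1
Δ: 0! 0! 0! / 1! → 1/1
sum: t=0:+1/1 = 1/1
3j²(0 0 0; 0 0 0) = Δ·Π!·Σ² = 1/1  (sign +1)
(m-triple is (0,0,0) — same symbol as above.)
combine: 4πI² = 1·1·1 = 1/1
take √, sign +1: I = 0.28209479

0.282095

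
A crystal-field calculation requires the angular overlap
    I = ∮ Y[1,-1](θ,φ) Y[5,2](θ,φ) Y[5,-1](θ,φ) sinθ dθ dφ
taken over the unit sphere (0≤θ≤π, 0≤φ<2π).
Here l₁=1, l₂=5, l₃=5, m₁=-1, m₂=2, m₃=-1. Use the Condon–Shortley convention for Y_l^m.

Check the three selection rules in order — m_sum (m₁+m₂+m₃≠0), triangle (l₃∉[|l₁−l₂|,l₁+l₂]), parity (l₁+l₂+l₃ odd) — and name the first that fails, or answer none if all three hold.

azimuthal sum: -1 + 2 − 1 = 0  ✓
4 ≤ 5 ≤ 6 (triangle on l)  ✓
L = 1 + 5 + 5 = 11 (odd)  ✗

parity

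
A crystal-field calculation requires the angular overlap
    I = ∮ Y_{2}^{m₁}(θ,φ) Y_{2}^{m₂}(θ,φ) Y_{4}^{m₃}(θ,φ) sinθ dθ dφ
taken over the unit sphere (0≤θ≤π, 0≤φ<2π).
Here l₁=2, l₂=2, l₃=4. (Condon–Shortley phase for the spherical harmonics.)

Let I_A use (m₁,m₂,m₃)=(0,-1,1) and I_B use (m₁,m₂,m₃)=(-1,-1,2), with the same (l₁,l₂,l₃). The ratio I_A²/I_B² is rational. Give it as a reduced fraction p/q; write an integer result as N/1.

Shared (l₁,l₂,l₃)=(2,2,4): N and (l;000)² cancel in I_A²/I_B².
A: Δ = 0!·4!·4!/9! = 1/630; Racah Σ t=0..0: t=0:+1/24 = 1/24; ⇒ 3j(2 2 4; 0 -1 1)² = 1/21, sgn -1
B: Δ = 0!·4!·4!/9! = 1/630; Racah Σ t=0..0: t=0:+1/36 = 1/36; ⇒ 3j(2 2 4; -1 -1 2)² = 4/63, sgn +1
I_A²/I_B² = (1/21)/(4/63) = 3/4

3/4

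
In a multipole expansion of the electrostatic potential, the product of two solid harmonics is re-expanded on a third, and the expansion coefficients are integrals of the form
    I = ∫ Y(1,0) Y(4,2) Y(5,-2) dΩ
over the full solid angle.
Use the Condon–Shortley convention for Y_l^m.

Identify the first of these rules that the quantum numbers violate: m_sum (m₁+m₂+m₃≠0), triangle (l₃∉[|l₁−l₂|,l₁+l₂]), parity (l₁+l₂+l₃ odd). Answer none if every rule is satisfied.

azimuthal sum: 0 + 2 − 2 = 0  ✓
3 ≤ 5 ≤ 5 (triangle on l)  ✓
L = 1 + 4 + 5 = 10 (even)  ✓

none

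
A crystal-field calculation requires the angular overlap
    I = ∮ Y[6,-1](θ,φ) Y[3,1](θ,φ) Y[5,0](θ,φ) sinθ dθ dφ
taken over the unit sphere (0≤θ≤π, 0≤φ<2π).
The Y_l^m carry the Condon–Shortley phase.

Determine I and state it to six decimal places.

Rules hold: Σm=0, L=14 even, 3≤5≤9.
N = 13·7·11 = 1001
Δ = 4!·8!·2!/15! = 1/675675
Racah Σ t=1..3: t=1:−1/8640 t=2:+1/2304 t=3:−1/8640 = 7/34560
⇒ 3j(6 3 5; 0 0 0)² = 7/429, sgn -1
Racah Σ t=2..4: t=2:+1/5760 t=3:−1/3456 t=4:+1/34560 = -1/11520
⇒ 3j(6 3 5; -1 1 0)² = 2/429, sgn +1
4πI² = N·(3j₀)²·(3jₘ)² = 98/1287
I = -1·√(0.0761461/4π) = -0.07784287

-0.077843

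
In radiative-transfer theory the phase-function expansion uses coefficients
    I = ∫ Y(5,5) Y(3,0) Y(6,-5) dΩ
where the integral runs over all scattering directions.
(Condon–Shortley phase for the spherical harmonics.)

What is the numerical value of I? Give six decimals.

0.207001

Checks pass: Σm=0; 14 even; l₃=6∈[2,8].
(2·5+1)(2·3+1)(2·6+1) = 1001
Δ: 2! 8! 4! / 15! → 1/675675
sum: t=0:+1/8640 t=1:−1/2304 t=2:+1/8640 = -7/34560
3j²(5 3 6; 0 0 0) = Δ·Π!·Σ² = 7/429  (sign -1)
sum: t=0:+1/483840 = 1/483840
3j²(5 3 6; 5 0 -5) = Δ·Π!·Σ² = 3/91  (sign -1)
combine: 4πI² = 1001·7/429·3/91 = 7/13
take √, sign +1: I = 0.20700098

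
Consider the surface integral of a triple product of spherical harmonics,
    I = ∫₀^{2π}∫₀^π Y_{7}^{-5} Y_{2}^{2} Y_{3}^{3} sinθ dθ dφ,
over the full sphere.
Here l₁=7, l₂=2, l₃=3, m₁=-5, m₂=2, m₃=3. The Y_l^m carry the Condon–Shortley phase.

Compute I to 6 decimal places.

l₃=3 ∉ [5,9] — triangle fails ⇒ I = 0

0.000000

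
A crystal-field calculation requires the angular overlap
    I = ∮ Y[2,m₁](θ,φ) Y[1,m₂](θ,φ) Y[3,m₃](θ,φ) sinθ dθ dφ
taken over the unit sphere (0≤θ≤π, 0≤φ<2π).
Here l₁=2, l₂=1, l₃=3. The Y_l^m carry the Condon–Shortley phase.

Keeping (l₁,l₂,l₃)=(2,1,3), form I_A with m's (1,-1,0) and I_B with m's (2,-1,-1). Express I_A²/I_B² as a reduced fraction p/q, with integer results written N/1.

3/1

Shared (l₁,l₂,l₃)=(2,1,3): N and (l;000)² cancel in I_A²/I_B².
A: Δ = 0!·4!·2!/7! = 1/105; Racah Σ t=0..0: t=0:+1/12 = 1/12; ⇒ 3j(2 1 3; 1 -1 0)² = 1/35, sgn -1
B: Δ = 0!·4!·2!/7! = 1/105; Racah Σ t=0..0: t=0:+1/48 = 1/48; ⇒ 3j(2 1 3; 2 -1 -1)² = 1/105, sgn +1
I_A²/I_B² = (1/35)/(1/105) = 3/1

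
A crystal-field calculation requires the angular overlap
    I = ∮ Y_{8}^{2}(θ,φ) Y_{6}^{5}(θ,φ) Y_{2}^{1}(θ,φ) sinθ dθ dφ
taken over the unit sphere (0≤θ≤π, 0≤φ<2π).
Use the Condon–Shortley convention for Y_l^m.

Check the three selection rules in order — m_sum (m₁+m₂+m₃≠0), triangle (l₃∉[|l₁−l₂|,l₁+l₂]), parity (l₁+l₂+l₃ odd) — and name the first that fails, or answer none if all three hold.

Σmᵢ = 8  ✗
l₃∈[|l₁−l₂|,l₁+l₂]=[2,14], have l₃=2
Σlᵢ = 16 ⇒ even

m_sum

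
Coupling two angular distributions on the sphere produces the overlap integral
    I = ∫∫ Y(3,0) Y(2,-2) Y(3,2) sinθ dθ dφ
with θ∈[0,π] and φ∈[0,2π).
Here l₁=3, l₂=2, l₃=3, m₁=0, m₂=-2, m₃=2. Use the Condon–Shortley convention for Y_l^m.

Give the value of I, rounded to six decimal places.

-0.188063

Checks pass: Σm=0; 8 even; l₃=3∈[1,5].
(2·3+1)(2·2+1)(2·3+1) = 245
Δ: 2! 4! 2! / 9! → 1/3780
sum: t=0:+1/24 t=1:−1/4 t=2:+1/24 = -1/6
3j²(3 2 3; 0 0 0) = Δ·Π!·Σ² = 4/105  (sign +1)
sum: t=0:+1/24 = 1/24
3j²(3 2 3; 0 -2 2) = Δ·Π!·Σ² = 1/21  (sign -1)
combine: 4πI² = 245·4/105·1/21 = 4/9
take √, sign -1: I = -0.18806319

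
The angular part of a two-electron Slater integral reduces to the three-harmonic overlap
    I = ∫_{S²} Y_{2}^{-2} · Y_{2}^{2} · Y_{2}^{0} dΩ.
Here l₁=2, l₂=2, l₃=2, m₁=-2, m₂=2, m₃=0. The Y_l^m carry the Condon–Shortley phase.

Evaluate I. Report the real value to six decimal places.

Rules hold: Σm=0, L=6 even, 0≤2≤4.
N = 5·5·5 = 125
Δ = 2!·2!·2!/7! = 1/630
Racah Σ t=0..2: t=0:+1/8 t=1:−1/1 t=2:+1/8 = -3/4
⇒ 3j(2 2 2; 0 0 0)² = 2/35, sgn -1
Racah Σ t=2..2: t=2:+1/8 = 1/8
⇒ 3j(2 2 2; -2 2 0)² = 2/35, sgn +1
4πI² = N·(3j₀)²·(3jₘ)² = 20/49
I = -1·√(0.408163/4π) = -0.18022375

-0.180224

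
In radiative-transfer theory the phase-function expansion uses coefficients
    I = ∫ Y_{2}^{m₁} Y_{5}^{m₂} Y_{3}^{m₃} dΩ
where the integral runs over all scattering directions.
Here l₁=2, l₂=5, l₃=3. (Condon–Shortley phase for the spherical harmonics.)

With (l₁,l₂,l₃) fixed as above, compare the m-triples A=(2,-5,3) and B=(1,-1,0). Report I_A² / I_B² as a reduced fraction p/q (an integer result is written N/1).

l's match ⇒ only the (l;m) 3-j factors differ between A and B.
A: triangle coeff Δ(2,5,3) = 1/2310; Σ_t [0,0]: t=0:+1/17280 = 1/17280; (3j)²=1/11 [(2 5 3; 2 -5 3)], sign=+1
B: triangle coeff Δ(2,5,3) = 1/2310; Σ_t [1,1]: t=1:−1/216 = -1/216; (3j)²=8/231 [(2 5 3; 1 -1 0)], sign=+1
I_A²/I_B² = (1/11)/(8/231) = 21/8

21/8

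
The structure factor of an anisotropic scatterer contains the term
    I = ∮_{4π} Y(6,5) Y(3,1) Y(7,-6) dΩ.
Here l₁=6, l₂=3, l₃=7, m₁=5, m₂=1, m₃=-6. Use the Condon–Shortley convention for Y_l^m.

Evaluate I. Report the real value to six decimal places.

-0.034007

Rules hold: Σm=0, L=16 even, 3≤7≤9.
N = 13·7·15 = 1365
Δ = 2!·10!·4!/17! = 1/2042040
Racah Σ t=0..2: t=0:+1/207360 t=1:−1/57600 t=2:+1/207360 = -1/129600
⇒ 3j(6 3 7; 0 0 0)² = 168/12155, sgn +1
Racah Σ t=0..1: t=0:+1/17418240 t=1:−1/21772800 = 1/87091200
⇒ 3j(6 3 7; 5 1 -6)² = 11/14280, sgn -1
4πI² = N·(3j₀)²·(3jₘ)² = 21/1445
I = -1·√(0.0145329/4π) = -0.03400719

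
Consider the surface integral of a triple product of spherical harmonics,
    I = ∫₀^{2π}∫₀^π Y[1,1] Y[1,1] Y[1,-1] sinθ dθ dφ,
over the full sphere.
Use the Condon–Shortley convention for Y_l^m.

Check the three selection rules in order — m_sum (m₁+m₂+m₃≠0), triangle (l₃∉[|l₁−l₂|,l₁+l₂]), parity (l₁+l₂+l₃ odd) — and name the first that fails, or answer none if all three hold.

m₁+m₂+m₃ = 1 + 1 − 1 = 1  ✗
triangle: |1−1|=0 ≤ l₃=1 ≤ 1+1=2
parity: l₁+l₂+l₃ = 3 is odd

m_sum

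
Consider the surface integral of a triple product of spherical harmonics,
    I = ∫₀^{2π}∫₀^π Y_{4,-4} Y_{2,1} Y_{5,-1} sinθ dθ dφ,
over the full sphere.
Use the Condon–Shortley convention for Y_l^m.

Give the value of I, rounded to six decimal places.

0.000000

m-sum = -4 + 1 − 1 = -4 ≠ 0 ⇒ I = 0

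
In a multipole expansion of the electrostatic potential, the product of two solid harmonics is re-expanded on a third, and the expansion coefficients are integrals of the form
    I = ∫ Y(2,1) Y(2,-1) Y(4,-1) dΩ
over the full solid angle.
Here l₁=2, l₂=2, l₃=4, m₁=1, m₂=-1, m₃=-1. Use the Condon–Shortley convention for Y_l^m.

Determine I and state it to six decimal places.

m-sum = 1 − 1 − 1 = -1 ≠ 0 ⇒ I = 0

0.000000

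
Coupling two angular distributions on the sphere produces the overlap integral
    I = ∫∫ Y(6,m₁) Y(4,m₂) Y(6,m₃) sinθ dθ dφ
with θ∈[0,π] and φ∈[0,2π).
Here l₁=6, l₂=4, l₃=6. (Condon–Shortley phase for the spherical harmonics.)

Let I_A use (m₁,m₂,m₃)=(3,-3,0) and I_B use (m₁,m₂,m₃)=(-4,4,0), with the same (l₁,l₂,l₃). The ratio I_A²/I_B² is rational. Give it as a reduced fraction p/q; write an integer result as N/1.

Same 6,4,6: normalisation and zero-m 3j drop out of the ratio.
A: Δ: 4! 8! 4! / 17! → 1/15315300; sum: t=0:+1/103680 t=1:−1/207360 = 1/207360; 3j²(6 4 6; 3 -3 0) = Δ·Π!·Σ² = 21/2431  (sign +1)
B: Δ: 4! 8! 4! / 17! → 1/15315300; sum: t=4:+1/829440 = 1/829440; 3j²(6 4 6; -4 4 0) = Δ·Π!·Σ² = 35/2431  (sign +1)
I_A²/I_B² = (21/2431)/(35/2431) = 3/5

3/5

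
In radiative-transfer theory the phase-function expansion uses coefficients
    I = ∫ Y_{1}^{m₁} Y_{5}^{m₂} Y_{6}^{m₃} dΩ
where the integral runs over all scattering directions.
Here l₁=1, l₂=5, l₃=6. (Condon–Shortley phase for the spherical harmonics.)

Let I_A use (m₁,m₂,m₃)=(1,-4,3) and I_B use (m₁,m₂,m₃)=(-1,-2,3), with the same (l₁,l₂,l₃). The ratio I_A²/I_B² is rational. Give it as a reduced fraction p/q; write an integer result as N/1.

l's match ⇒ only the (l;m) 3-j factors differ between A and B.
A: triangle coeff Δ(1,5,6) = 1/858; Σ_t [0,0]: t=0:+1/725760 = 1/725760; (3j)²=1/286 [(1 5 6; 1 -4 3)], sign=-1
B: triangle coeff Δ(1,5,6) = 1/858; Σ_t [0,0]: t=0:+1/60480 = 1/60480; (3j)²=6/143 [(1 5 6; -1 -2 3)], sign=-1
I_A²/I_B² = (1/286)/(6/143) = 1/12

1/12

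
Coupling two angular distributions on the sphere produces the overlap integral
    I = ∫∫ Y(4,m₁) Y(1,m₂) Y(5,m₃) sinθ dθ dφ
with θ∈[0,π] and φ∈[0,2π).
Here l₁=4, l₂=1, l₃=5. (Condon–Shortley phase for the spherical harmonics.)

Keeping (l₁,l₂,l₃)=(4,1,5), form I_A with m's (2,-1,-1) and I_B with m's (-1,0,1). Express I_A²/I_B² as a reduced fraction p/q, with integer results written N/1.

1/4

Shared (l₁,l₂,l₃)=(4,1,5): N and (l;000)² cancel in I_A²/I_B².
A: Δ = 0!·8!·2!/11! = 1/495; Racah Σ t=0..0: t=0:+1/2880 = 1/2880; ⇒ 3j(4 1 5; 2 -1 -1)² = 2/165, sgn +1
B: Δ = 0!·8!·2!/11! = 1/495; Racah Σ t=0..0: t=0:+1/720 = 1/720; ⇒ 3j(4 1 5; -1 0 1)² = 8/165, sgn +1
I_A²/I_B² = (2/165)/(8/165) = 1/4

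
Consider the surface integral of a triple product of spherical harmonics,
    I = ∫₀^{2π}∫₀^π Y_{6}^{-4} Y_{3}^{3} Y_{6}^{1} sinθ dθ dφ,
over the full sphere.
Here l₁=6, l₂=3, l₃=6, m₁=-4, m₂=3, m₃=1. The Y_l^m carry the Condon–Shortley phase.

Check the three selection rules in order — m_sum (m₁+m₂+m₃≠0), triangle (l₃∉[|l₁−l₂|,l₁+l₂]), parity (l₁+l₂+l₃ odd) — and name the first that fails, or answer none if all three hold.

m₁+m₂+m₃ = -4 + 3 + 1 = 0  ✓
triangle: |6−3|=3 ≤ l₃=6 ≤ 6+3=9  ✓
parity: l₁+l₂+l₃ = 15 is odd  ✗

parity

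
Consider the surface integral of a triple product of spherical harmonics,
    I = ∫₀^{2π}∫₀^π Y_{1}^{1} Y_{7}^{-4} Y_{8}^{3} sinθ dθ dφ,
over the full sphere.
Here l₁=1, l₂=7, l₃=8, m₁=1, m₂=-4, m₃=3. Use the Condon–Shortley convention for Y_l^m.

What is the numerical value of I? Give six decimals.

-0.096758

Checks pass: Σm=0; 16 even; l₃=8∈[6,8].
(2·1+1)(2·7+1)(2·8+1) = 765
Δ: 0! 2! 14! / 17! → 1/2040
sum: t=0:+1/25401600 = 1/25401600
3j²(1 7 8; 0 0 0) = Δ·Π!·Σ² = 8/255  (sign +1)
sum: t=0:+1/479001600 = 1/479001600
3j²(1 7 8; 1 -4 3) = Δ·Π!·Σ² = 1/204  (sign -1)
combine: 4πI² = 765·8/255·1/204 = 2/17
take √, sign -1: I = -0.09675772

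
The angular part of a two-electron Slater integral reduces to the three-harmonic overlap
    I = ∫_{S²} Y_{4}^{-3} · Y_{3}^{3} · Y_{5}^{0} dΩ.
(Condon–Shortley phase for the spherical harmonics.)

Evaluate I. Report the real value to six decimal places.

-0.098140

Checks pass: Σm=0; 12 even; l₃=5∈[1,7].
(2·4+1)(2·3+1)(2·5+1) = 693
Δ: 2! 6! 4! / 13! → 1/180180
sum: t=0:+1/576 t=1:−1/144 t=2:+1/576 = -1/288
3j²(4 3 5; 0 0 0) = Δ·Π!·Σ² = 20/1001  (sign +1)
sum: t=2:+1/5760 = 1/5760
3j²(4 3 5; -3 3 0) = Δ·Π!·Σ² = 5/572  (sign -1)
combine: 4πI² = 693·20/1001·5/572 = 225/1859
take √, sign -1: I = -0.09814013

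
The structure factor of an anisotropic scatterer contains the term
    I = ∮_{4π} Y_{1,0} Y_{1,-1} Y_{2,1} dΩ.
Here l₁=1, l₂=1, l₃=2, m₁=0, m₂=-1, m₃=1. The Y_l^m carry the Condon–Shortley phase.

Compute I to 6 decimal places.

m-sum 0 ✓  L=4 even ✓  0≤2≤2 ✓
Π(2lᵢ+1) = 3×3×5 = 45
triangle coeff Δ(1,1,2) = 1/30
Σ_t [0,0]: t=0:+1/1 = 1/1
(3j)²=2/15 [(1 1 2; 0 0 0)], sign=+1
Σ_t [0,0]: t=0:+1/2 = 1/2
(3j)²=1/10 [(1 1 2; 0 -1 1)], sign=-1
⇒ 4πI² = 3/5
I = (-1)√(3/5/(4π)) = -0.21850969

-0.218510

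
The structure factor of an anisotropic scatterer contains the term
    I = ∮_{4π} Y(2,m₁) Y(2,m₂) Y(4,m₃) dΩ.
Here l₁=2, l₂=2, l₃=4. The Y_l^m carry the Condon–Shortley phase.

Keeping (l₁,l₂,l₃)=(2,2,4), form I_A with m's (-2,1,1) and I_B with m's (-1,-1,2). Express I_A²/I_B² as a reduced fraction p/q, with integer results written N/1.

1/8

Shared (l₁,l₂,l₃)=(2,2,4): N and (l;000)² cancel in I_A²/I_B².
A: Δ = 0!·4!·4!/9! = 1/630; Racah Σ t=0..0: t=0:+1/144 = 1/144; ⇒ 3j(2 2 4; -2 1 1)² = 1/126, sgn -1
B: Δ = 0!·4!·4!/9! = 1/630; Racah Σ t=0..0: t=0:+1/36 = 1/36; ⇒ 3j(2 2 4; -1 -1 2)² = 4/63, sgn +1
I_A²/I_B² = (1/126)/(4/63) = 1/8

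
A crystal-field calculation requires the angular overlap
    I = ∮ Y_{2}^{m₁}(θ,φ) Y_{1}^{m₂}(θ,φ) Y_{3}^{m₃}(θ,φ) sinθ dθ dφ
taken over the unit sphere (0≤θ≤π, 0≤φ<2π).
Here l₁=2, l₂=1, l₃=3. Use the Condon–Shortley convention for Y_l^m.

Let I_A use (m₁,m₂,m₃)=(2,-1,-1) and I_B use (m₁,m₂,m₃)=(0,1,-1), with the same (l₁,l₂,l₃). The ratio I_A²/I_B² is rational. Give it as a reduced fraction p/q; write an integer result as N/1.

1/6

l's match ⇒ only the (l;m) 3-j factors differ between A and B.
A: triangle coeff Δ(2,1,3) = 1/105; Σ_t [0,0]: t=0:+1/48 = 1/48; (3j)²=1/105 [(2 1 3; 2 -1 -1)], sign=+1
B: triangle coeff Δ(2,1,3) = 1/105; Σ_t [0,0]: t=0:+1/8 = 1/8; (3j)²=2/35 [(2 1 3; 0 1 -1)], sign=+1
I_A²/I_B² = (1/105)/(2/35) = 1/6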